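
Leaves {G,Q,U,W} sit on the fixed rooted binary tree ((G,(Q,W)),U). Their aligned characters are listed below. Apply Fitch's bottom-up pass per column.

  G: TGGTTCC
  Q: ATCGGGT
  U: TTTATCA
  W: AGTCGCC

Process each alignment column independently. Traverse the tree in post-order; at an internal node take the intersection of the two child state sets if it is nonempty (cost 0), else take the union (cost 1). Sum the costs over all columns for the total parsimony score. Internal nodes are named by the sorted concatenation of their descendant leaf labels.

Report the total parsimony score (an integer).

[col 0] QW: children Q:{A}, W:{A} ∩→ {A}; cost 0
[col 0] GQW: children G:{T}, QW:{A} ∪→ {A,T}; cost 1
[col 0] GQUW: children GQW:{A,T}, U:{T} ∩→ {T}; cost 0
[col 1] QW: children Q:{T}, W:{G} ∪→ {G,T}; cost 1
[col 1] GQW: children G:{G}, QW:{G,T} ∩→ {G}; cost 0
[col 1] GQUW: children GQW:{G}, U:{T} ∪→ {G,T}; cost 1
[col 2] QW: children Q:{C}, W:{T} ∪→ {C,T}; cost 1
[col 2] GQW: children G:{G}, QW:{C,T} ∪→ {C,G,T}; cost 1
[col 2] GQUW: children GQW:{C,G,T}, U:{T} ∩→ {T}; cost 0
[col 3] QW: children Q:{G}, W:{C} ∪→ {C,G}; cost 1
[col 3] GQW: children G:{T}, QW:{C,G} ∪→ {C,G,T}; cost 1
[col 3] GQUW: children GQW:{C,G,T}, U:{A} ∪→ {A,C,G,T}; cost 1
[col 4] QW: children Q:{G}, W:{G} ∩→ {G}; cost 0
[col 4] GQW: children G:{T}, QW:{G} ∪→ {G,T}; cost 1
[col 4] GQUW: children GQW:{G,T}, U:{T} ∩→ {T}; cost 0
[col 5] QW: children Q:{G}, W:{C} ∪→ {C,G}; cost 1
[col 5] GQW: children G:{C}, QW:{C,G} ∩→ {C}; cost 0
[col 5] GQUW: children GQW:{C}, U:{C} ∩→ {C}; cost 0
[col 6] QW: children Q:{T}, W:{C} ∪→ {C,T}; cost 1
[col 6] GQW: children G:{C}, QW:{C,T} ∩→ {C}; cost 0
[col 6] GQUW: children GQW:{C}, U:{A} ∪→ {A,C}; cost 1
per-site changes: [1, 2, 2, 3, 1, 1, 2]; total = 12

12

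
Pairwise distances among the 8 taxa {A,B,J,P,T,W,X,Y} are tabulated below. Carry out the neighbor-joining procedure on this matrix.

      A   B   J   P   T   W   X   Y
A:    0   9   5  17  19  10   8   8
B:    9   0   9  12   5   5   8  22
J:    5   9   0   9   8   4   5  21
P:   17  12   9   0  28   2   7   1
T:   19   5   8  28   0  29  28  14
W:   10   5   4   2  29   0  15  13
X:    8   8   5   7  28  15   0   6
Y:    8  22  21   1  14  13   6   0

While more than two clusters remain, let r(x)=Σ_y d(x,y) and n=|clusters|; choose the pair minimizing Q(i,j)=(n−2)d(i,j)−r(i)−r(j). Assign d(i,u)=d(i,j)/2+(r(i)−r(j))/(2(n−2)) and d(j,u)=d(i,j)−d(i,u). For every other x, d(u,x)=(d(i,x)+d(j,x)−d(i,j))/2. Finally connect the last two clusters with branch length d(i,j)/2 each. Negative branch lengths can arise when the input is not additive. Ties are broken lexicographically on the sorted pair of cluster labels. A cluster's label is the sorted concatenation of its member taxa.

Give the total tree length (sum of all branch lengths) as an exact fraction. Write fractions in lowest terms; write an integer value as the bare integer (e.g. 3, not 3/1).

iteration 1: select B,T (d=5, Q=-171); attach at lengths (-31/12, 91/12); label the merged cluster BT
  updated: d(A,BT)=23/2, d(BT,J)=6, d(BT,P)=35/2, d(BT,W)=29/2, d(BT,X)=31/2, d(BT,Y)=31/2
iteration 2: select P,Y (d=1, Q=-113); attach at lengths (-3/5, 8/5); label the merged cluster PY
  updated: d(A,PY)=12, d(BT,PY)=16, d(J,PY)=29/2, d(PY,W)=7, d(PY,X)=6
iteration 3: select PY,X (d=6, Q=-81); attach at lengths (15/4, 9/4); label the merged cluster PXY
  updated: d(A,PXY)=7, d(BT,PXY)=51/4, d(J,PXY)=27/4, d(PXY,W)=8
iteration 4: select BT,J (d=6, Q=-97/2); attach at lengths (41/6, -5/6); label the merged cluster BJT
  updated: d(A,BJT)=21/4, d(BJT,PXY)=27/4, d(BJT,W)=25/4
iteration 5: select A,BJT (d=21/4, Q=-30); attach at lengths (29/8, 13/8); label the merged cluster ABJT
  updated: d(ABJT,PXY)=17/4, d(ABJT,W)=11/2
iteration 6: select ABJT,PXY (d=17/4, Q=-71/4); attach at lengths (7/8, 27/8); label the merged cluster ABJPTXY
  updated: d(ABJPTXY,W)=37/8
iteration 7: select ABJPTXY,W (d=37/8); attach at lengths (37/16, 37/16); label the merged cluster ABJPTWXY
final tree: (((A:29/8,((B:-31/12,T:91/12):41/6,J:-5/6):13/8):7/8,((P:-3/5,Y:8/5):15/4,X:9/4):27/8):37/16,W:37/16)
total length: 257/8

257/8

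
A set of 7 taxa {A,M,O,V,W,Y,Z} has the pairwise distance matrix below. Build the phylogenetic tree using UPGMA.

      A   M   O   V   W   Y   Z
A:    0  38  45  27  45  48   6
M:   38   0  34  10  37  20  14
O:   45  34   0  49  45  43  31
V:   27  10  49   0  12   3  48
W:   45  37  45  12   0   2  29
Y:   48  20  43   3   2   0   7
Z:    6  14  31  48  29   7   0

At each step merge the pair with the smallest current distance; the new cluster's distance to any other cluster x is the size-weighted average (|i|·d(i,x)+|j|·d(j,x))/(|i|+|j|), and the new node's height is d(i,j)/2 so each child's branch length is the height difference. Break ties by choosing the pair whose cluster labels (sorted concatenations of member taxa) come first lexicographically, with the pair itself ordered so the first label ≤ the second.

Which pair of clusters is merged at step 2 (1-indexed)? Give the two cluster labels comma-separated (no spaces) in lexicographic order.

A,Z

iteration 1: select W,Y (d=2); attach at lengths (1, 1); label the merged cluster WY
  updated: d(A,WY)=93/2, d(M,WY)=57/2, d(O,WY)=44, d(V,WY)=15/2, d(WY,Z)=18
iteration 2: select A,Z (d=6); attach at lengths (3, 3); label the merged cluster AZ
  updated: d(AZ,M)=26, d(AZ,O)=38, d(AZ,V)=75/2, d(AZ,WY)=129/4
iteration 3: select V,WY (d=15/2); attach at lengths (15/4, 11/4); label the merged cluster VWY
  updated: d(AZ,VWY)=34, d(M,VWY)=67/3, d(O,VWY)=137/3
iteration 4: select M,VWY (d=67/3); attach at lengths (67/6, 89/12); label the merged cluster MVWY
  updated: d(AZ,MVWY)=32, d(MVWY,O)=171/4
iteration 5: select AZ,MVWY (d=32); attach at lengths (13, 29/6); label the merged cluster AMVWYZ
  updated: d(AMVWYZ,O)=247/6
iteration 6: select AMVWYZ,O (d=247/6); attach at lengths (55/12, 247/12); label the merged cluster AMOVWYZ
final tree: (((A:3,Z:3):13,(M:67/6,(V:15/4,(W:1,Y:1):11/4):89/12):29/6):55/12,O:247/12)
total length: 913/12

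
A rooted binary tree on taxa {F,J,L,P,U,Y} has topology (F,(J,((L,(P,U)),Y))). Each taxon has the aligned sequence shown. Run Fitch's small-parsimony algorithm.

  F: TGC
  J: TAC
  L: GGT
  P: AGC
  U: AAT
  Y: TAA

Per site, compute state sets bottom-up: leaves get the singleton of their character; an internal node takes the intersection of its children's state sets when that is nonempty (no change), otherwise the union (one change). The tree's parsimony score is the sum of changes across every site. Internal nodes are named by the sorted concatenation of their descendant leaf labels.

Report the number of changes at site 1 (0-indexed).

3

site 0, node PU: P={A} ∩ U={A} → {A} (+0)
site 0, node LPU: L={G} ∪ PU={A} → {A,G} (+1)
site 0, node LPUY: LPU={A,G} ∪ Y={T} → {A,G,T} (+1)
site 0, node JLPUY: J={T} ∩ LPUY={A,G,T} → {T} (+0)
site 0, node FJLPUY: F={T} ∩ JLPUY={T} → {T} (+0)
site 1, node PU: P={G} ∪ U={A} → {A,G} (+1)
site 1, node LPU: L={G} ∩ PU={A,G} → {G} (+0)
site 1, node LPUY: LPU={G} ∪ Y={A} → {A,G} (+1)
site 1, node JLPUY: J={A} ∩ LPUY={A,G} → {A} (+0)
site 1, node FJLPUY: F={G} ∪ JLPUY={A} → {A,G} (+1)
site 2, node PU: P={C} ∪ U={T} → {C,T} (+1)
site 2, node LPU: L={T} ∩ PU={C,T} → {T} (+0)
site 2, node LPUY: LPU={T} ∪ Y={A} → {A,T} (+1)
site 2, node JLPUY: J={C} ∪ LPUY={A,T} → {A,C,T} (+1)
site 2, node FJLPUY: F={C} ∩ JLPUY={A,C,T} → {C} (+0)
per-site changes: [2, 3, 3]; total = 8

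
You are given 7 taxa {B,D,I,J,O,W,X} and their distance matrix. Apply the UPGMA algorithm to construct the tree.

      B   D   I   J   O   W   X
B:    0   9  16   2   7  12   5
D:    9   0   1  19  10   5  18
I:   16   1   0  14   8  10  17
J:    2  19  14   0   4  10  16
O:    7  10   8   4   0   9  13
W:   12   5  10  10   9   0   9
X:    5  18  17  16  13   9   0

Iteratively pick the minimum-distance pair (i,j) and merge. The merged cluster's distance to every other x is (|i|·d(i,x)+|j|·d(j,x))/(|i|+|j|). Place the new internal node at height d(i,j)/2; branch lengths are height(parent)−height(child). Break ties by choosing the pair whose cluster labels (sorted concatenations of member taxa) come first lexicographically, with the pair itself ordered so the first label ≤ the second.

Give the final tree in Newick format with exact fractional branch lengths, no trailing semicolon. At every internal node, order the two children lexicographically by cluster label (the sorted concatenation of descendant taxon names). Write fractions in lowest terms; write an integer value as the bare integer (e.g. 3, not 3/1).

((((B:1,J:1):7/4,O:11/4):35/12,X:17/3):5/8,((D:1/2,I:1/2):13/4,W:15/4):61/24)

step 1: merge (D,I) at d=1; branch lengths D→1/2, I→1/2; new cluster DI
  updated: d(B,DI)=25/2, d(DI,J)=33/2, d(DI,O)=9, d(DI,W)=15/2, d(DI,X)=35/2
step 2: merge (B,J) at d=2; branch lengths B→1, J→1; new cluster BJ
  updated: d(BJ,DI)=29/2, d(BJ,O)=11/2, d(BJ,W)=11, d(BJ,X)=21/2
step 3: merge (BJ,O) at d=11/2; branch lengths BJ→7/4, O→11/4; new cluster BJO
  updated: d(BJO,DI)=38/3, d(BJO,W)=31/3, d(BJO,X)=34/3
step 4: merge (DI,W) at d=15/2; branch lengths DI→13/4, W→15/4; new cluster DIW
  updated: d(BJO,DIW)=107/9, d(DIW,X)=44/3
step 5: merge (BJO,X) at d=34/3; branch lengths BJO→35/12, X→17/3; new cluster BJOX
  updated: d(BJOX,DIW)=151/12
step 6: merge (BJOX,DIW) at d=151/12; branch lengths BJOX→5/8, DIW→61/24; new cluster BDIJOWX
final tree: ((((B:1,J:1):7/4,O:11/4):35/12,X:17/3):5/8,((D:1/2,I:1/2):13/4,W:15/4):61/24)
total length: 105/4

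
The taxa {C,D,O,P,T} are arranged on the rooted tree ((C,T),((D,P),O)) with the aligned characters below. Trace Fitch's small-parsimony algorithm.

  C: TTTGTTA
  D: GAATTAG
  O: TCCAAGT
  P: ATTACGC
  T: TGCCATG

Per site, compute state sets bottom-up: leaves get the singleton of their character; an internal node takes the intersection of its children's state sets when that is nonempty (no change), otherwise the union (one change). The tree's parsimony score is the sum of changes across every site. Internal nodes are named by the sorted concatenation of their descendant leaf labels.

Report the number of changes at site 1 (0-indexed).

CT@0: {T} ∩ {T} = {T} (intersection, +0)
DP@0: {G} ∪ {A} = {A,G} (union, +1)
DOP@0: {A,G} ∪ {T} = {A,G,T} (union, +1)
CDOPT@0: {T} ∩ {A,G,T} = {T} (intersection, +0)
CT@1: {T} ∪ {G} = {G,T} (union, +1)
DP@1: {A} ∪ {T} = {A,T} (union, +1)
DOP@1: {A,T} ∪ {C} = {A,C,T} (union, +1)
CDOPT@1: {G,T} ∩ {A,C,T} = {T} (intersection, +0)
CT@2: {T} ∪ {C} = {C,T} (union, +1)
DP@2: {A} ∪ {T} = {A,T} (union, +1)
DOP@2: {A,T} ∪ {C} = {A,C,T} (union, +1)
CDOPT@2: {C,T} ∩ {A,C,T} = {C,T} (intersection, +0)
CT@3: {G} ∪ {C} = {C,G} (union, +1)
DP@3: {T} ∪ {A} = {A,T} (union, +1)
DOP@3: {A,T} ∩ {A} = {A} (intersection, +0)
CDOPT@3: {C,G} ∪ {A} = {A,C,G} (union, +1)
CT@4: {T} ∪ {A} = {A,T} (union, +1)
DP@4: {T} ∪ {C} = {C,T} (union, +1)
DOP@4: {C,T} ∪ {A} = {A,C,T} (union, +1)
CDOPT@4: {A,T} ∩ {A,C,T} = {A,T} (intersection, +0)
CT@5: {T} ∩ {T} = {T} (intersection, +0)
DP@5: {A} ∪ {G} = {A,G} (union, +1)
DOP@5: {A,G} ∩ {G} = {G} (intersection, +0)
CDOPT@5: {T} ∪ {G} = {G,T} (union, +1)
CT@6: {A} ∪ {G} = {A,G} (union, +1)
DP@6: {G} ∪ {C} = {C,G} (union, +1)
DOP@6: {C,G} ∪ {T} = {C,G,T} (union, +1)
CDOPT@6: {A,G} ∩ {C,G,T} = {G} (intersection, +0)
per-site changes: [2, 3, 3, 3, 3, 2, 3]; total = 19

3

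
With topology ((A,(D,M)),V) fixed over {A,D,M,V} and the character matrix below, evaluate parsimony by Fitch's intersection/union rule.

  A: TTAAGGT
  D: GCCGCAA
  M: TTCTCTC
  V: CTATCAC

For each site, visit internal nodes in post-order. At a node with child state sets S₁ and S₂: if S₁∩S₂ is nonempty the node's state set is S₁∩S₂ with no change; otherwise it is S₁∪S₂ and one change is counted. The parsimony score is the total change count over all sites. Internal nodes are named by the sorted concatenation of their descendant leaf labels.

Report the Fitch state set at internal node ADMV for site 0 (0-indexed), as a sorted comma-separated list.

C,T

[col 0] DM: children D:{G}, M:{T} ∪→ {G,T}; cost 1
[col 0] ADM: children A:{T}, DM:{G,T} ∩→ {T}; cost 0
[col 0] ADMV: children ADM:{T}, V:{C} ∪→ {C,T}; cost 1
[col 1] DM: children D:{C}, M:{T} ∪→ {C,T}; cost 1
[col 1] ADM: children A:{T}, DM:{C,T} ∩→ {T}; cost 0
[col 1] ADMV: children ADM:{T}, V:{T} ∩→ {T}; cost 0
[col 2] DM: children D:{C}, M:{C} ∩→ {C}; cost 0
[col 2] ADM: children A:{A}, DM:{C} ∪→ {A,C}; cost 1
[col 2] ADMV: children ADM:{A,C}, V:{A} ∩→ {A}; cost 0
[col 3] DM: children D:{G}, M:{T} ∪→ {G,T}; cost 1
[col 3] ADM: children A:{A}, DM:{G,T} ∪→ {A,G,T}; cost 1
[col 3] ADMV: children ADM:{A,G,T}, V:{T} ∩→ {T}; cost 0
[col 4] DM: children D:{C}, M:{C} ∩→ {C}; cost 0
[col 4] ADM: children A:{G}, DM:{C} ∪→ {C,G}; cost 1
[col 4] ADMV: children ADM:{C,G}, V:{C} ∩→ {C}; cost 0
[col 5] DM: children D:{A}, M:{T} ∪→ {A,T}; cost 1
[col 5] ADM: children A:{G}, DM:{A,T} ∪→ {A,G,T}; cost 1
[col 5] ADMV: children ADM:{A,G,T}, V:{A} ∩→ {A}; cost 0
[col 6] DM: children D:{A}, M:{C} ∪→ {A,C}; cost 1
[col 6] ADM: children A:{T}, DM:{A,C} ∪→ {A,C,T}; cost 1
[col 6] ADMV: children ADM:{A,C,T}, V:{C} ∩→ {C}; cost 0
per-site changes: [2, 1, 1, 2, 1, 2, 2]; total = 11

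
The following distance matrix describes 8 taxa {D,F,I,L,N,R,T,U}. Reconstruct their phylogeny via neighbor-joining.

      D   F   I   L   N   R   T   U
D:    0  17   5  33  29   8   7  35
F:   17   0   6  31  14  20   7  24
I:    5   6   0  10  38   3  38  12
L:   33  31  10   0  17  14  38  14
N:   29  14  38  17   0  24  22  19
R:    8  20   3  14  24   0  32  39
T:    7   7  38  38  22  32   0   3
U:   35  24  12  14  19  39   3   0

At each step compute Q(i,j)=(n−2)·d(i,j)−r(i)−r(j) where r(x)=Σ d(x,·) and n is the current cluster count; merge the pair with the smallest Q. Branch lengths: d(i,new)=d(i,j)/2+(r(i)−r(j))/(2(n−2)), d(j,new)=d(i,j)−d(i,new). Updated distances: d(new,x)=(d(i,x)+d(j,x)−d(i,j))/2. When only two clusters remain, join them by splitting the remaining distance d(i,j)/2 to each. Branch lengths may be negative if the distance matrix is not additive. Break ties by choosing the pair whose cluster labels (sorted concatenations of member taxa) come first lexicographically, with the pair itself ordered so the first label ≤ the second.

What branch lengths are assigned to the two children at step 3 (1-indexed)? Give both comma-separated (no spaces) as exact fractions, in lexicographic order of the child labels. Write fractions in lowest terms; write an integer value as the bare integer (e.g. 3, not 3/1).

49/16,163/16

1. join T+U (d=3, Q=-275) ⇒ TU; edges |T|=19/12, |U|=17/12
  updated: d(D,TU)=39/2, d(F,TU)=14, d(I,TU)=47/2, d(L,TU)=49/2, d(N,TU)=19, d(R,TU)=34
2. join L+N (d=17, Q=-371/2) ⇒ LN; edges |L|=147/20, |N|=193/20
  updated: d(D,LN)=45/2, d(F,LN)=14, d(I,LN)=31/2, d(LN,R)=21/2, d(LN,TU)=53/4
3. join LN+TU (d=53/4, Q=-127) ⇒ LNTU; edges |LN|=49/16, |TU|=163/16
  updated: d(D,LNTU)=115/8, d(F,LNTU)=59/8, d(I,LNTU)=103/8, d(LNTU,R)=125/8
4. join F+LNTU (d=59/8, Q=-157/2) ⇒ FLNTU; edges |F|=89/24, |LNTU|=11/3
  updated: d(D,FLNTU)=12, d(FLNTU,I)=23/4, d(FLNTU,R)=113/8
5. join D+R (d=8, Q=-273/8) ⇒ DR; edges |D|=127/32, |R|=129/32
  updated: d(DR,FLNTU)=145/16, d(DR,I)=0
6. join DR+FLNTU (d=145/16, Q=-237/16) ⇒ DFLNRTU; edges |DR|=53/32, |FLNTU|=237/32
  updated: d(DFLNRTU,I)=-53/32
7. join DFLNRTU+I (d=-53/32) ⇒ DFILNRTU; edges |DFLNRTU|=-53/64, |I|=-53/64
final tree: (((D:127/32,R:129/32):53/32,(F:89/24,((L:147/20,N:193/20):49/16,(T:19/12,U:17/12):163/16):11/3):237/32):-53/64,I:-53/64)
total length: 1793/32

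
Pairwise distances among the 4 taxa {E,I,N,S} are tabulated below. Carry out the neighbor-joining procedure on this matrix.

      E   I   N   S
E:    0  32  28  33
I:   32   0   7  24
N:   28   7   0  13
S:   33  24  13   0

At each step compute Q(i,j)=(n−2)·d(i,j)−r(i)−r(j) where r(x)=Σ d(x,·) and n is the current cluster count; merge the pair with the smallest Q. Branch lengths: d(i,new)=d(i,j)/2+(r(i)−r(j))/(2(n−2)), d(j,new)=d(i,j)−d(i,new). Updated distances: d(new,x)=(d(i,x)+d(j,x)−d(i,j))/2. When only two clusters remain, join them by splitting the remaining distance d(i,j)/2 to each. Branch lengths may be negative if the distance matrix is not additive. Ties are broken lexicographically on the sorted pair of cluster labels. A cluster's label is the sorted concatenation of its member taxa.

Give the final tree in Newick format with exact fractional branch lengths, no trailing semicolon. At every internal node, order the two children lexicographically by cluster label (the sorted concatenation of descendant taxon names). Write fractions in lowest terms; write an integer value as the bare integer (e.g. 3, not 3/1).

iteration 1: select E,S (d=33, Q=-97); attach at lengths (89/4, 43/4); label the merged cluster ES
  updated: d(ES,I)=23/2, d(ES,N)=4
iteration 2: select ES,I (d=23/2, Q=-45/2); attach at lengths (17/4, 29/4); label the merged cluster EIS
  updated: d(EIS,N)=-1/4
iteration 3: select EIS,N (d=-1/4); attach at lengths (-1/8, -1/8); label the merged cluster EINS
final tree: (((E:89/4,S:43/4):17/4,I:29/4):-1/8,N:-1/8)
total length: 177/4

(((E:89/4,S:43/4):17/4,I:29/4):-1/8,N:-1/8)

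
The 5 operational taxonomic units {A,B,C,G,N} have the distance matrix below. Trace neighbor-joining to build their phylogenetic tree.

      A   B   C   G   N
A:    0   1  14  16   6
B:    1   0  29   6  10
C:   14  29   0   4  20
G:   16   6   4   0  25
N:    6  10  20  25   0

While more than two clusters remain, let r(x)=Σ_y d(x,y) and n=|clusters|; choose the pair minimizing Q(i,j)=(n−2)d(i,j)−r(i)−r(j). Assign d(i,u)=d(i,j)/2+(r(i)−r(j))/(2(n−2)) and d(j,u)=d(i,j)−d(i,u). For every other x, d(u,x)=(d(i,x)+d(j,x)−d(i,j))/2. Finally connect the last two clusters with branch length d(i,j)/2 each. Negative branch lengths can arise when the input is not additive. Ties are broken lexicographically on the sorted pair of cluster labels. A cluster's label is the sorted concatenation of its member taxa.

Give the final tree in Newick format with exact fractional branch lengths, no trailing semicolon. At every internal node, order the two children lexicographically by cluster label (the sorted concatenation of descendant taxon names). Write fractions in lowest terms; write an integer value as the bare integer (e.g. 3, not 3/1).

(((A:-9/8,B:17/8):3/8,(C:14/3,G:-2/3):107/8):57/16,N:57/16)

iteration 1: select C,G (d=4, Q=-106); attach at lengths (14/3, -2/3); label the merged cluster CG
  updated: d(A,CG)=13, d(B,CG)=31/2, d(CG,N)=41/2
iteration 2: select A,B (d=1, Q=-89/2); attach at lengths (-9/8, 17/8); label the merged cluster AB
  updated: d(AB,CG)=55/4, d(AB,N)=15/2
iteration 3: select AB,CG (d=55/4, Q=-167/4); attach at lengths (3/8, 107/8); label the merged cluster ABCG
  updated: d(ABCG,N)=57/8
iteration 4: select ABCG,N (d=57/8); attach at lengths (57/16, 57/16); label the merged cluster ABCGN
final tree: (((A:-9/8,B:17/8):3/8,(C:14/3,G:-2/3):107/8):57/16,N:57/16)
total length: 207/8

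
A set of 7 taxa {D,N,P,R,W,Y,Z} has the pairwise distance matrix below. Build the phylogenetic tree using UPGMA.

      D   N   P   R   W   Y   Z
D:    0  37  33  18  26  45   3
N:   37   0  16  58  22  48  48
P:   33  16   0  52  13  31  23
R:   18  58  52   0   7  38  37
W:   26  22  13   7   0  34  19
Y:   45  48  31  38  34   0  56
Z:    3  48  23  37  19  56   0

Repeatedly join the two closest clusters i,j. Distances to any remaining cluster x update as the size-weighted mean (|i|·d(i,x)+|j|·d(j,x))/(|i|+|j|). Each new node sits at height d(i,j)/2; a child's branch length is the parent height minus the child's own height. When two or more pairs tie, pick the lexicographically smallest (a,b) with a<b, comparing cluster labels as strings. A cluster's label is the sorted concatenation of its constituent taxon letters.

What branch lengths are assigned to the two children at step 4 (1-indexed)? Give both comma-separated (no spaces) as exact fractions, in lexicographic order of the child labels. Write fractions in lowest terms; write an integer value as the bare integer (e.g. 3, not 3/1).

iteration 1: select D,Z (d=3); attach at lengths (3/2, 3/2); label the merged cluster DZ
  updated: d(DZ,N)=85/2, d(DZ,P)=28, d(DZ,R)=55/2, d(DZ,W)=45/2, d(DZ,Y)=101/2
iteration 2: select R,W (d=7); attach at lengths (7/2, 7/2); label the merged cluster RW
  updated: d(DZ,RW)=25, d(N,RW)=40, d(P,RW)=65/2, d(RW,Y)=36
iteration 3: select N,P (d=16); attach at lengths (8, 8); label the merged cluster NP
  updated: d(DZ,NP)=141/4, d(NP,RW)=145/4, d(NP,Y)=79/2
iteration 4: select DZ,RW (d=25); attach at lengths (11, 9); label the merged cluster DRWZ
  updated: d(DRWZ,NP)=143/4, d(DRWZ,Y)=173/4
iteration 5: select DRWZ,NP (d=143/4); attach at lengths (43/8, 79/8); label the merged cluster DNPRWZ
  updated: d(DNPRWZ,Y)=42
iteration 6: select DNPRWZ,Y (d=42); attach at lengths (25/8, 21); label the merged cluster DNPRWYZ
final tree: ((((D:3/2,Z:3/2):11,(R:7/2,W:7/2):9):43/8,(N:8,P:8):79/8):25/8,Y:21)
total length: 683/8

11,9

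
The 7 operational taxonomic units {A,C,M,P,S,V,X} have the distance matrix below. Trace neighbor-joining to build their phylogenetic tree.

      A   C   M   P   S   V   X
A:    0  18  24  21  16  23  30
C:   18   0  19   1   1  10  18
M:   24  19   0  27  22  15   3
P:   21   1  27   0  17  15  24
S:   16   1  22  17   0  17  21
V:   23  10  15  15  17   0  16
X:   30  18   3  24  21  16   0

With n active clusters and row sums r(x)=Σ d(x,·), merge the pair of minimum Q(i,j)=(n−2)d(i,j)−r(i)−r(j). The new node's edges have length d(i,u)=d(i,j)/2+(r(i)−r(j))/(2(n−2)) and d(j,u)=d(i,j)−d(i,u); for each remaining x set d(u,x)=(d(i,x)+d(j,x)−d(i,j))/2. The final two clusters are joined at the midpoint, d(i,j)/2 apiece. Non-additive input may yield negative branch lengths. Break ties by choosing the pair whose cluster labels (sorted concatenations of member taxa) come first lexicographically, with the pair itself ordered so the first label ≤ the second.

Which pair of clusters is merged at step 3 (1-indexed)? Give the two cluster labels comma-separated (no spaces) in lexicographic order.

iteration 1: select M,X (d=3, Q=-207); attach at lengths (13/10, 17/10); label the merged cluster MX
  updated: d(A,MX)=51/2, d(C,MX)=17, d(MX,P)=24, d(MX,S)=20, d(MX,V)=14
iteration 2: select MX,V (d=14, Q=-247/2); attach at lengths (155/16, 69/16); label the merged cluster MVX
  updated: d(A,MVX)=69/4, d(C,MVX)=13/2, d(MVX,P)=25/2, d(MVX,S)=23/2
iteration 3: select C,P (d=1, Q=-75); attach at lengths (-11/3, 14/3); label the merged cluster CP
  updated: d(A,CP)=19, d(CP,MVX)=9, d(CP,S)=17/2
iteration 4: select A,S (d=16, Q=-225/4); attach at lengths (193/16, 63/16); label the merged cluster AS
  updated: d(AS,CP)=23/4, d(AS,MVX)=51/8
iteration 5: select AS,CP (d=23/4, Q=-169/8); attach at lengths (25/16, 67/16); label the merged cluster ACPS
  updated: d(ACPS,MVX)=77/16
iteration 6: select ACPS,MVX (d=77/16); attach at lengths (77/32, 77/32); label the merged cluster ACMPSVX
final tree: (((A:193/16,S:63/16):25/16,(C:-11/3,P:14/3):67/16):77/32,((M:13/10,X:17/10):155/16,V:69/16):77/32)
total length: 713/16

C,P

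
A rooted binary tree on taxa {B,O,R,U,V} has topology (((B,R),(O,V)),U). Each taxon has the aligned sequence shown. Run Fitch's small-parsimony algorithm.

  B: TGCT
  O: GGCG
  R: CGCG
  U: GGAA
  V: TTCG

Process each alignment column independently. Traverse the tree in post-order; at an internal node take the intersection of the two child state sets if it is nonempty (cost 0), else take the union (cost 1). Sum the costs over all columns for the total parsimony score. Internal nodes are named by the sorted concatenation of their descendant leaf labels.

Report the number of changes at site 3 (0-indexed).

2

site 0, node BR: B={T} ∪ R={C} → {C,T} (+1)
site 0, node OV: O={G} ∪ V={T} → {G,T} (+1)
site 0, node BORV: BR={C,T} ∩ OV={G,T} → {T} (+0)
site 0, node BORUV: BORV={T} ∪ U={G} → {G,T} (+1)
site 1, node BR: B={G} ∩ R={G} → {G} (+0)
site 1, node OV: O={G} ∪ V={T} → {G,T} (+1)
site 1, node BORV: BR={G} ∩ OV={G,T} → {G} (+0)
site 1, node BORUV: BORV={G} ∩ U={G} → {G} (+0)
site 2, node BR: B={C} ∩ R={C} → {C} (+0)
site 2, node OV: O={C} ∩ V={C} → {C} (+0)
site 2, node BORV: BR={C} ∩ OV={C} → {C} (+0)
site 2, node BORUV: BORV={C} ∪ U={A} → {A,C} (+1)
site 3, node BR: B={T} ∪ R={G} → {G,T} (+1)
site 3, node OV: O={G} ∩ V={G} → {G} (+0)
site 3, node BORV: BR={G,T} ∩ OV={G} → {G} (+0)
site 3, node BORUV: BORV={G} ∪ U={A} → {A,G} (+1)
per-site changes: [3, 1, 1, 2]; total = 7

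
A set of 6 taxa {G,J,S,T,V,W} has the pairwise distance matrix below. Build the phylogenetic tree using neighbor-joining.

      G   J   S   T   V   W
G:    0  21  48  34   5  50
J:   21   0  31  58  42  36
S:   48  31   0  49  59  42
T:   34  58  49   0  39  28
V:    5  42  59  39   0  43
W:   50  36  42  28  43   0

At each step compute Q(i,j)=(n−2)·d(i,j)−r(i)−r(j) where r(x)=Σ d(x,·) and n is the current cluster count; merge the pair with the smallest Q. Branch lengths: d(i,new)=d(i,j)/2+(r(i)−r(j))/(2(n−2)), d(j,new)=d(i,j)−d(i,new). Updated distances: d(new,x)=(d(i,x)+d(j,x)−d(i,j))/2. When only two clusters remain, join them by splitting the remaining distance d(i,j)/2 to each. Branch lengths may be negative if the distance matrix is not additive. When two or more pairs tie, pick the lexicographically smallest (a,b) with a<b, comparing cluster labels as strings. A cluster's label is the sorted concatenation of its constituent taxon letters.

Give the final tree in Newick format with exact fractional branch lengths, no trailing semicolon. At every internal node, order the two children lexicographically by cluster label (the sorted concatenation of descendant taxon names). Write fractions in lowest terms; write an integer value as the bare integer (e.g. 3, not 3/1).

1. join G+V (d=5, Q=-326) ⇒ GV; edges |G|=-5/4, |V|=25/4
  updated: d(GV,J)=29, d(GV,S)=51, d(GV,T)=34, d(GV,W)=44
2. join T+W (d=28, Q=-235) ⇒ TW; edges |T|=103/6, |W|=65/6
  updated: d(GV,TW)=25, d(J,TW)=33, d(S,TW)=63/2
3. join GV+TW (d=25, Q=-289/2) ⇒ GTVW; edges |GV|=131/8, |TW|=69/8
  updated: d(GTVW,J)=37/2, d(GTVW,S)=115/4
4. join GTVW+J (d=37/2, Q=-313/4) ⇒ GJTVW; edges |GTVW|=65/8, |J|=83/8
  updated: d(GJTVW,S)=165/8
5. join GJTVW+S (d=165/8) ⇒ GJSTVW; edges |GJTVW|=165/16, |S|=165/16
final tree: ((((G:-5/4,V:25/4):131/8,(T:103/6,W:65/6):69/8):65/8,J:83/8):165/16,S:165/16)
total length: 777/8

((((G:-5/4,V:25/4):131/8,(T:103/6,W:65/6):69/8):65/8,J:83/8):165/16,S:165/16)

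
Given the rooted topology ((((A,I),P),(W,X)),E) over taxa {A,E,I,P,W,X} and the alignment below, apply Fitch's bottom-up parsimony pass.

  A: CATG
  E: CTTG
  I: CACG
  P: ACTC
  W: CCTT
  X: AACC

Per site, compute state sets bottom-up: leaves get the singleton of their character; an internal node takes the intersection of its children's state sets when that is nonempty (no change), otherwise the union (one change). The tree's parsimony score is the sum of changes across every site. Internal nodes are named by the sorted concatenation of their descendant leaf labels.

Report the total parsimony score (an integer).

site 0, node AI: A={C} ∩ I={C} → {C} (+0)
site 0, node AIP: AI={C} ∪ P={A} → {A,C} (+1)
site 0, node WX: W={C} ∪ X={A} → {A,C} (+1)
site 0, node AIPWX: AIP={A,C} ∩ WX={A,C} → {A,C} (+0)
site 0, node AEIPWX: AIPWX={A,C} ∩ E={C} → {C} (+0)
site 1, node AI: A={A} ∩ I={A} → {A} (+0)
site 1, node AIP: AI={A} ∪ P={C} → {A,C} (+1)
site 1, node WX: W={C} ∪ X={A} → {A,C} (+1)
site 1, node AIPWX: AIP={A,C} ∩ WX={A,C} → {A,C} (+0)
site 1, node AEIPWX: AIPWX={A,C} ∪ E={T} → {A,C,T} (+1)
site 2, node AI: A={T} ∪ I={C} → {C,T} (+1)
site 2, node AIP: AI={C,T} ∩ P={T} → {T} (+0)
site 2, node WX: W={T} ∪ X={C} → {C,T} (+1)
site 2, node AIPWX: AIP={T} ∩ WX={C,T} → {T} (+0)
site 2, node AEIPWX: AIPWX={T} ∩ E={T} → {T} (+0)
site 3, node AI: A={G} ∩ I={G} → {G} (+0)
site 3, node AIP: AI={G} ∪ P={C} → {C,G} (+1)
site 3, node WX: W={T} ∪ X={C} → {C,T} (+1)
site 3, node AIPWX: AIP={C,G} ∩ WX={C,T} → {C} (+0)
site 3, node AEIPWX: AIPWX={C} ∪ E={G} → {C,G} (+1)
per-site changes: [2, 3, 2, 3]; total = 10

10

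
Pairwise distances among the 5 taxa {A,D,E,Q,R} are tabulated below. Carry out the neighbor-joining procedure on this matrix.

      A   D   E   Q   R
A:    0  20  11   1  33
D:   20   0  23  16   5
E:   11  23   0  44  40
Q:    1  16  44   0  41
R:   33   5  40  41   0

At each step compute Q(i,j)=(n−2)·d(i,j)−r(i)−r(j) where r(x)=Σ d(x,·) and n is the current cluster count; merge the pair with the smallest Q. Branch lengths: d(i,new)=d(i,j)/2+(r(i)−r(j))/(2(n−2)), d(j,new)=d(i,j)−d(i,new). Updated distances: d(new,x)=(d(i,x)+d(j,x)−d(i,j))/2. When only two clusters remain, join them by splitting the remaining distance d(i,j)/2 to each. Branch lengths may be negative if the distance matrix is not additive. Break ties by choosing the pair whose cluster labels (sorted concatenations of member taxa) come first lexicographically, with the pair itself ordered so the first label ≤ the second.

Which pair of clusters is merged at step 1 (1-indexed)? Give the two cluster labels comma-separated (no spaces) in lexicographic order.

iteration 1: select D,R (d=5, Q=-168); attach at lengths (-20/3, 35/3); label the merged cluster DR
  updated: d(A,DR)=24, d(DR,E)=29, d(DR,Q)=26
iteration 2: select A,Q (d=1, Q=-105); attach at lengths (-33/4, 37/4); label the merged cluster AQ
  updated: d(AQ,DR)=49/2, d(AQ,E)=27
iteration 3: select AQ,DR (d=49/2, Q=-161/2); attach at lengths (45/4, 53/4); label the merged cluster ADQR
  updated: d(ADQR,E)=63/4
iteration 4: select ADQR,E (d=63/4); attach at lengths (63/8, 63/8); label the merged cluster ADEQR
final tree: (((A:-33/4,Q:37/4):45/4,(D:-20/3,R:35/3):53/4):63/8,E:63/8)
total length: 185/4

D,R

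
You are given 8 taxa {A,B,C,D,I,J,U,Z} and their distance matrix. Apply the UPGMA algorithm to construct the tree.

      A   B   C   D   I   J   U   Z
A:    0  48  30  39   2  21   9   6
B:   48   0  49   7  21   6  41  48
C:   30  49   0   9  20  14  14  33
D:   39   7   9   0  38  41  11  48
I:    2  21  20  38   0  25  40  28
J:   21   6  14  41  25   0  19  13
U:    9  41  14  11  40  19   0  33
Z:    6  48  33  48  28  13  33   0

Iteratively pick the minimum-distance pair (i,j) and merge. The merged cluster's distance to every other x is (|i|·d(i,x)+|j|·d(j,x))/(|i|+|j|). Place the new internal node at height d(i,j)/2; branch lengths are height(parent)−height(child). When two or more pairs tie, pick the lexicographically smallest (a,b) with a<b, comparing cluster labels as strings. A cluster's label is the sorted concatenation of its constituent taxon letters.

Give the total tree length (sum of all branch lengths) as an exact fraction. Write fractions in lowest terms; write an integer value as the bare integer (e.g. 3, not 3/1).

1. join A+I (d=2) ⇒ AI; edges |A|=1, |I|=1
  updated: d(AI,B)=69/2, d(AI,C)=25, d(AI,D)=77/2, d(AI,J)=23, d(AI,U)=49/2, d(AI,Z)=17
2. join B+J (d=6) ⇒ BJ; edges |B|=3, |J|=3
  updated: d(AI,BJ)=115/4, d(BJ,C)=63/2, d(BJ,D)=24, d(BJ,U)=30, d(BJ,Z)=61/2
3. join C+D (d=9) ⇒ CD; edges |C|=9/2, |D|=9/2
  updated: d(AI,CD)=127/4, d(BJ,CD)=111/4, d(CD,U)=25/2, d(CD,Z)=81/2
4. join CD+U (d=25/2) ⇒ CDU; edges |CD|=7/4, |U|=25/4
  updated: d(AI,CDU)=88/3, d(BJ,CDU)=57/2, d(CDU,Z)=38
5. join AI+Z (d=17) ⇒ AIZ; edges |AI|=15/2, |Z|=17/2
  updated: d(AIZ,BJ)=88/3, d(AIZ,CDU)=290/9
6. join BJ+CDU (d=57/2) ⇒ BCDJU; edges |BJ|=45/4, |CDU|=8
  updated: d(AIZ,BCDJU)=466/15
7. join AIZ+BCDJU (d=466/15) ⇒ ABCDIJUZ; edges |AIZ|=211/30, |BCDJU|=77/60
final tree: (((A:1,I:1):15/2,Z:17/2):211/30,((B:3,J:3):45/4,((C:9/2,D:9/2):7/4,U:25/4):8):77/60)
total length: 2057/30

2057/30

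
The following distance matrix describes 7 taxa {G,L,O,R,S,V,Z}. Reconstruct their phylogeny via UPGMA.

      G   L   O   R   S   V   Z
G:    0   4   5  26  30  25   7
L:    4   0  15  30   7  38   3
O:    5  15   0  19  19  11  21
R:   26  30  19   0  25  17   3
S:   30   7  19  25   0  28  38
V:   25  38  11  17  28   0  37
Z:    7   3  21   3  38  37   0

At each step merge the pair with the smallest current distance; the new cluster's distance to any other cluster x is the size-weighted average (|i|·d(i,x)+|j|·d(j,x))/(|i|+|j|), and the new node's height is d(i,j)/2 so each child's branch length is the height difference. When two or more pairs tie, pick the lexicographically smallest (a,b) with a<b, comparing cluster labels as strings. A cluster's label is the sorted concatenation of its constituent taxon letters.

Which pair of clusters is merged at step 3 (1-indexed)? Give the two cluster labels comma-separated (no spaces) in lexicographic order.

GO,LZ

step 1: merge (L,Z) at d=3; branch lengths L→3/2, Z→3/2; new cluster LZ
  updated: d(G,LZ)=11/2, d(LZ,O)=18, d(LZ,R)=33/2, d(LZ,S)=45/2, d(LZ,V)=75/2
step 2: merge (G,O) at d=5; branch lengths G→5/2, O→5/2; new cluster GO
  updated: d(GO,LZ)=47/4, d(GO,R)=45/2, d(GO,S)=49/2, d(GO,V)=18
step 3: merge (GO,LZ) at d=47/4; branch lengths GO→27/8, LZ→35/8; new cluster GLOZ
  updated: d(GLOZ,R)=39/2, d(GLOZ,S)=47/2, d(GLOZ,V)=111/4
step 4: merge (R,V) at d=17; branch lengths R→17/2, V→17/2; new cluster RV
  updated: d(GLOZ,RV)=189/8, d(RV,S)=53/2
step 5: merge (GLOZ,S) at d=47/2; branch lengths GLOZ→47/8, S→47/4; new cluster GLOSZ
  updated: d(GLOSZ,RV)=121/5
step 6: merge (GLOSZ,RV) at d=121/5; branch lengths GLOSZ→7/20, RV→18/5; new cluster GLORSVZ
final tree: ((((G:5/2,O:5/2):27/8,(L:3/2,Z:3/2):35/8):47/8,S:47/4):7/20,(R:17/2,V:17/2):18/5)
total length: 2173/40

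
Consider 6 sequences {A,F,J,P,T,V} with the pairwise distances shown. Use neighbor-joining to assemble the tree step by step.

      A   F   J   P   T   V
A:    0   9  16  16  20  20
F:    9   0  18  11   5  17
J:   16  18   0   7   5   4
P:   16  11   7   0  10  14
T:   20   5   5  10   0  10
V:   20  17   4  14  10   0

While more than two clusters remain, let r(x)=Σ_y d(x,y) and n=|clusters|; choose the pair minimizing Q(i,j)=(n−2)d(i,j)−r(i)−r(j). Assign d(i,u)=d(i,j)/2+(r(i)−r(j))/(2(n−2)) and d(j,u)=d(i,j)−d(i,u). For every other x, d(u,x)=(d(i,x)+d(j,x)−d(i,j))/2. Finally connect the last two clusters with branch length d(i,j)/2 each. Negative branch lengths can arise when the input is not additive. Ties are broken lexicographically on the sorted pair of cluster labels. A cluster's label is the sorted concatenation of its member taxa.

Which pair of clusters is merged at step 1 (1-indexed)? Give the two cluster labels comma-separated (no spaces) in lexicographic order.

A,F

iteration 1: select A,F (d=9, Q=-105); attach at lengths (57/8, 15/8); label the merged cluster AF
  updated: d(AF,J)=25/2, d(AF,P)=9, d(AF,T)=8, d(AF,V)=14
iteration 2: select J,V (d=4, Q=-117/2); attach at lengths (-1/4, 17/4); label the merged cluster JV
  updated: d(AF,JV)=45/4, d(JV,P)=17/2, d(JV,T)=11/2
iteration 3: select AF,P (d=9, Q=-151/4); attach at lengths (75/16, 69/16); label the merged cluster AFP
  updated: d(AFP,JV)=43/8, d(AFP,T)=9/2
iteration 4: select AFP,JV (d=43/8, Q=-123/8); attach at lengths (35/16, 51/16); label the merged cluster AFJPV
  updated: d(AFJPV,T)=37/16
iteration 5: select AFJPV,T (d=37/16); attach at lengths (37/32, 37/32); label the merged cluster AFJPTV
final tree: ((((A:57/8,F:15/8):75/16,P:69/16):35/16,(J:-1/4,V:17/4):51/16):37/32,T:37/32)
total length: 475/16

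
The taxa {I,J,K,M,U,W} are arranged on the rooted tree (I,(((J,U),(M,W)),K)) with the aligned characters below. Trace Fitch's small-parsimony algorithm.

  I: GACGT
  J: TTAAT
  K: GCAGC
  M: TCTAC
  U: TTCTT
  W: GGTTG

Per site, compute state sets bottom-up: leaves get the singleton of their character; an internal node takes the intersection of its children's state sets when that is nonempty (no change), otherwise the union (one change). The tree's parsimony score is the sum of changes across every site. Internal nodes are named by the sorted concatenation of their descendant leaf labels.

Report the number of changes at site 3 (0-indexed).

site 0, node JU: J={T} ∩ U={T} → {T} (+0)
site 0, node MW: M={T} ∪ W={G} → {G,T} (+1)
site 0, node JMUW: JU={T} ∩ MW={G,T} → {T} (+0)
site 0, node JKMUW: JMUW={T} ∪ K={G} → {G,T} (+1)
site 0, node IJKMUW: I={G} ∩ JKMUW={G,T} → {G} (+0)
site 1, node JU: J={T} ∩ U={T} → {T} (+0)
site 1, node MW: M={C} ∪ W={G} → {C,G} (+1)
site 1, node JMUW: JU={T} ∪ MW={C,G} → {C,G,T} (+1)
site 1, node JKMUW: JMUW={C,G,T} ∩ K={C} → {C} (+0)
site 1, node IJKMUW: I={A} ∪ JKMUW={C} → {A,C} (+1)
site 2, node JU: J={A} ∪ U={C} → {A,C} (+1)
site 2, node MW: M={T} ∩ W={T} → {T} (+0)
site 2, node JMUW: JU={A,C} ∪ MW={T} → {A,C,T} (+1)
site 2, node JKMUW: JMUW={A,C,T} ∩ K={A} → {A} (+0)
site 2, node IJKMUW: I={C} ∪ JKMUW={A} → {A,C} (+1)
site 3, node JU: J={A} ∪ U={T} → {A,T} (+1)
site 3, node MW: M={A} ∪ W={T} → {A,T} (+1)
site 3, node JMUW: JU={A,T} ∩ MW={A,T} → {A,T} (+0)
site 3, node JKMUW: JMUW={A,T} ∪ K={G} → {A,G,T} (+1)
site 3, node IJKMUW: I={G} ∩ JKMUW={A,G,T} → {G} (+0)
site 4, node JU: J={T} ∩ U={T} → {T} (+0)
site 4, node MW: M={C} ∪ W={G} → {C,G} (+1)
site 4, node JMUW: JU={T} ∪ MW={C,G} → {C,G,T} (+1)
site 4, node JKMUW: JMUW={C,G,T} ∩ K={C} → {C} (+0)
site 4, node IJKMUW: I={T} ∪ JKMUW={C} → {C,T} (+1)
per-site changes: [2, 3, 3, 3, 3]; total = 14

3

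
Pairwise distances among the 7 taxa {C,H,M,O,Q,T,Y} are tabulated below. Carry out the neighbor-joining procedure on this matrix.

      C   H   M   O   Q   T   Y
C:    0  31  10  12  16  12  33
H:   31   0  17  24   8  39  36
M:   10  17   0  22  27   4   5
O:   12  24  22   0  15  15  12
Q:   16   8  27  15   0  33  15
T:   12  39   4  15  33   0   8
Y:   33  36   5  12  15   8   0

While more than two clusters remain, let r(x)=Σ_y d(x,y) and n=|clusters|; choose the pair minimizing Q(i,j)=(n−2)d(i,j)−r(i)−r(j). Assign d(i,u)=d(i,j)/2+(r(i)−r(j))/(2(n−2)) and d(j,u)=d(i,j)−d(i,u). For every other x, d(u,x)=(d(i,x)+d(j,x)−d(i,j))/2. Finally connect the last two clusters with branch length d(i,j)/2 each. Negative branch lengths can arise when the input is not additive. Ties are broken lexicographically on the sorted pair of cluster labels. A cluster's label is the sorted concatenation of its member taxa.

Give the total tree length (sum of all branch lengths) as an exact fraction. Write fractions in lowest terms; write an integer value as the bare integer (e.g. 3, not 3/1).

1535/32

iteration 1: select H,Q (d=8, Q=-229); attach at lengths (81/10, -1/10); label the merged cluster HQ
  updated: d(C,HQ)=39/2, d(HQ,M)=18, d(HQ,O)=31/2, d(HQ,T)=32, d(HQ,Y)=43/2
iteration 2: select HQ,O (d=31/2, Q=-121); attach at lengths (23/2, 4); label the merged cluster HOQ
  updated: d(C,HOQ)=8, d(HOQ,M)=49/4, d(HOQ,T)=63/4, d(HOQ,Y)=9
iteration 3: select C,HOQ (d=8, Q=-84); attach at lengths (7, 1); label the merged cluster CHOQ
  updated: d(CHOQ,M)=57/8, d(CHOQ,T)=79/8, d(CHOQ,Y)=17
iteration 4: select CHOQ,T (d=79/8, Q=-289/8); attach at lengths (255/32, 61/32); label the merged cluster CHOQT
  updated: d(CHOQT,M)=5/8, d(CHOQT,Y)=121/16
iteration 5: select CHOQT,M (d=5/8, Q=-211/16); attach at lengths (51/32, -31/32); label the merged cluster CHMOQT
  updated: d(CHMOQT,Y)=191/32
iteration 6: select CHMOQT,Y (d=191/32); attach at lengths (191/64, 191/64); label the merged cluster CHMOQTY
final tree: ((((C:7,((H:81/10,Q:-1/10):23/2,O:4):1):255/32,T:61/32):51/32,M:-31/32):191/64,Y:191/64)
total length: 1535/32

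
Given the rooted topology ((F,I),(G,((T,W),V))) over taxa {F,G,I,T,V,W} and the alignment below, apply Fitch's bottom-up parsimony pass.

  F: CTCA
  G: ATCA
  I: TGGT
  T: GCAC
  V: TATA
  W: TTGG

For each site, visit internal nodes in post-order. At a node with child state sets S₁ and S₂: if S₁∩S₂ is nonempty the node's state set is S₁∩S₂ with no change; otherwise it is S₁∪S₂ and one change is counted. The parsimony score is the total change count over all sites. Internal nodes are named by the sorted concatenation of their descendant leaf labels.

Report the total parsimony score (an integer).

site 0, node FI: F={C} ∪ I={T} → {C,T} (+1)
site 0, node TW: T={G} ∪ W={T} → {G,T} (+1)
site 0, node TVW: TW={G,T} ∩ V={T} → {T} (+0)
site 0, node GTVW: G={A} ∪ TVW={T} → {A,T} (+1)
site 0, node FGITVW: FI={C,T} ∩ GTVW={A,T} → {T} (+0)
site 1, node FI: F={T} ∪ I={G} → {G,T} (+1)
site 1, node TW: T={C} ∪ W={T} → {C,T} (+1)
site 1, node TVW: TW={C,T} ∪ V={A} → {A,C,T} (+1)
site 1, node GTVW: G={T} ∩ TVW={A,C,T} → {T} (+0)
site 1, node FGITVW: FI={G,T} ∩ GTVW={T} → {T} (+0)
site 2, node FI: F={C} ∪ I={G} → {C,G} (+1)
site 2, node TW: T={A} ∪ W={G} → {A,G} (+1)
site 2, node TVW: TW={A,G} ∪ V={T} → {A,G,T} (+1)
site 2, node GTVW: G={C} ∪ TVW={A,G,T} → {A,C,G,T} (+1)
site 2, node FGITVW: FI={C,G} ∩ GTVW={A,C,G,T} → {C,G} (+0)
site 3, node FI: F={A} ∪ I={T} → {A,T} (+1)
site 3, node TW: T={C} ∪ W={G} → {C,G} (+1)
site 3, node TVW: TW={C,G} ∪ V={A} → {A,C,G} (+1)
site 3, node GTVW: G={A} ∩ TVW={A,C,G} → {A} (+0)
site 3, node FGITVW: FI={A,T} ∩ GTVW={A} → {A} (+0)
per-site changes: [3, 3, 4, 3]; total = 13

13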